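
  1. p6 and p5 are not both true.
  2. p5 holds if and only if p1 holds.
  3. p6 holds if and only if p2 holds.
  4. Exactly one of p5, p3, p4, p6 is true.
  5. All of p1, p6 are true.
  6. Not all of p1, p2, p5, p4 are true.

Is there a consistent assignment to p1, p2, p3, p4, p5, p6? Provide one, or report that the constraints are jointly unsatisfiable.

Case p1 = True:
  (2) with p1=T forces p5 = True.
  (1) with p5=T forces p6 = False.
  Constraint (5) is violated (p6=F) — contradiction.
Case p1 = False:
  Constraint (5) is violated (p1=F) — contradiction.
Both cases fail — unsatisfiable.

Unsatisfiable — no assignment works.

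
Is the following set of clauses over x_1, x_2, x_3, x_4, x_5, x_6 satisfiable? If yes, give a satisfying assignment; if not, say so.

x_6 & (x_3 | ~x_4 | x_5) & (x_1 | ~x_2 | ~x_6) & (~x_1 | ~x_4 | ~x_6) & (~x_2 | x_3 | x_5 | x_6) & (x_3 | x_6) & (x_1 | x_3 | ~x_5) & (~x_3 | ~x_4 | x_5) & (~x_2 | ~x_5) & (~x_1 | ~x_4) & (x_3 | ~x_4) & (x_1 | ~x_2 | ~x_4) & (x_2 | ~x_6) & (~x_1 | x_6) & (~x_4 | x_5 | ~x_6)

Unit clause (x_6) forces x_6 = True.
In (x_2 | ~x_6) only x_2 is left, so x_2 = True.
In (x_1 | ~x_2 | ~x_6) only x_1 is left, so x_1 = True.
In (~x_1 | ~x_4 | ~x_6) only ~x_4 is left, so x_4 = False.
In (~x_2 | ~x_5) only ~x_5 is left, so x_5 = False.
Set x_3 = True.
All clauses satisfied.

x_1 = True, x_2 = True, x_3 = True, x_4 = False, x_5 = False, x_6 = True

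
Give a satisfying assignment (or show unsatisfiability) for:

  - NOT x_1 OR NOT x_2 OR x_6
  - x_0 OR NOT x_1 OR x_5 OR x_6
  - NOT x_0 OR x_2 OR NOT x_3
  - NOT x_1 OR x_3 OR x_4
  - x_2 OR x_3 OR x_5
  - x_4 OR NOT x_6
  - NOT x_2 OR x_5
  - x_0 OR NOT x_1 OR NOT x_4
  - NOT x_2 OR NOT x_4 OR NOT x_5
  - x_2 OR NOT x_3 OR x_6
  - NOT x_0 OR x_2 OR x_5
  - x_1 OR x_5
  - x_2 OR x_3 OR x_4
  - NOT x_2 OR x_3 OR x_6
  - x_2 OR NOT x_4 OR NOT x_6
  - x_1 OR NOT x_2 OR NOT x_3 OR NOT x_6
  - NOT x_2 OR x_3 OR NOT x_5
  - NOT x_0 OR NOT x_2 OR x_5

x_0 = True, x_1 = True, x_2 = False, x_3 = False, x_4 = True, x_5 = True, x_6 = False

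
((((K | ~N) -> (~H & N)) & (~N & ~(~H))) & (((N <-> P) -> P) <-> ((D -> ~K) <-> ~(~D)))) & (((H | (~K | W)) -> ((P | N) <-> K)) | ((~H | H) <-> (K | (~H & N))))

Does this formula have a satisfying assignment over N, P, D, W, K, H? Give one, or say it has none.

Case N = True: the conjunct ~N is False.
Case N = False: the conjunct (K | ~N) -> (~H & N) becomes (K | True) -> (~H & False) = False.
Both cases fail — unsatisfiable.

No satisfying assignment exists.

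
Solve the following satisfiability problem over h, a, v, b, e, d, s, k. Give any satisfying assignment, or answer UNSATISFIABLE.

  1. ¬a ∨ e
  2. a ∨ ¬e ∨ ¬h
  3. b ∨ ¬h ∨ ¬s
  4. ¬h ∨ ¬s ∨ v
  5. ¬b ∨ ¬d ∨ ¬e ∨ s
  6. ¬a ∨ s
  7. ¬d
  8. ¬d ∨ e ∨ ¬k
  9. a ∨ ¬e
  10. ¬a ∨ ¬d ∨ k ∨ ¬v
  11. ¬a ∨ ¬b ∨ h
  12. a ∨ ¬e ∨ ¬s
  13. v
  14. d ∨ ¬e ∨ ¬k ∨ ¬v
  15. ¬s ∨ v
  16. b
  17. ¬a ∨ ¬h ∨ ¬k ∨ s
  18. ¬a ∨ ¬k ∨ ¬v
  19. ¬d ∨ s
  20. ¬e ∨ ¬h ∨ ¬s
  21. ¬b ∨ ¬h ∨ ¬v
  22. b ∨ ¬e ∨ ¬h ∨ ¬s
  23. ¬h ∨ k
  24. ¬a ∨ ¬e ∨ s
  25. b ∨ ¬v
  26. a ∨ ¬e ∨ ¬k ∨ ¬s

h: False, a: False, v: True, b: True, e: False, d: False, s: False, k: False

Unit clause (¬d) forces d = False.
Unit clause (v) forces v = True.
Unit clause (b) forces b = True.
In (¬b ∨ ¬h ∨ ¬v) only ¬h is left, so h = False.
In (¬a ∨ ¬b ∨ h) only ¬a is left, so a = False.
In (a ∨ ¬e) only ¬e is left, so e = False.
Set s = False.
Set k = False.
All clauses satisfied.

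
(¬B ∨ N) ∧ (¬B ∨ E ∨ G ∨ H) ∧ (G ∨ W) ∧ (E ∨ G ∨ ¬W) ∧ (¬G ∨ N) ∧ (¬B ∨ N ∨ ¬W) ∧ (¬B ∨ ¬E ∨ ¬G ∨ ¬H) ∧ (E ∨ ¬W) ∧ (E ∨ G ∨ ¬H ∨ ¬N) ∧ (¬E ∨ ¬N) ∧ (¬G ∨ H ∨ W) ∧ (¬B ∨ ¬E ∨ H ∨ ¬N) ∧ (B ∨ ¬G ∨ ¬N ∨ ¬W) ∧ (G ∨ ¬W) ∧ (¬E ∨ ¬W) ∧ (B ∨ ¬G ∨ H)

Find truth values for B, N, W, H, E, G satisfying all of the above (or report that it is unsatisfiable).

B = False, N = True, W = False, H = True, E = False, G = True

Set B = False.
Try N = False:
  (¬G ∨ N) forces G = False.
  (G ∨ W) forces W = True.
  clause (G ∨ ¬W) is falsified — backtrack.
So N = True.
  then (¬E ∨ ¬N) forces E = False.
  then (E ∨ ¬W) forces W = False.
  then (G ∨ W) forces G = True.
  then (¬G ∨ H ∨ W) forces H = True.
All clauses satisfied.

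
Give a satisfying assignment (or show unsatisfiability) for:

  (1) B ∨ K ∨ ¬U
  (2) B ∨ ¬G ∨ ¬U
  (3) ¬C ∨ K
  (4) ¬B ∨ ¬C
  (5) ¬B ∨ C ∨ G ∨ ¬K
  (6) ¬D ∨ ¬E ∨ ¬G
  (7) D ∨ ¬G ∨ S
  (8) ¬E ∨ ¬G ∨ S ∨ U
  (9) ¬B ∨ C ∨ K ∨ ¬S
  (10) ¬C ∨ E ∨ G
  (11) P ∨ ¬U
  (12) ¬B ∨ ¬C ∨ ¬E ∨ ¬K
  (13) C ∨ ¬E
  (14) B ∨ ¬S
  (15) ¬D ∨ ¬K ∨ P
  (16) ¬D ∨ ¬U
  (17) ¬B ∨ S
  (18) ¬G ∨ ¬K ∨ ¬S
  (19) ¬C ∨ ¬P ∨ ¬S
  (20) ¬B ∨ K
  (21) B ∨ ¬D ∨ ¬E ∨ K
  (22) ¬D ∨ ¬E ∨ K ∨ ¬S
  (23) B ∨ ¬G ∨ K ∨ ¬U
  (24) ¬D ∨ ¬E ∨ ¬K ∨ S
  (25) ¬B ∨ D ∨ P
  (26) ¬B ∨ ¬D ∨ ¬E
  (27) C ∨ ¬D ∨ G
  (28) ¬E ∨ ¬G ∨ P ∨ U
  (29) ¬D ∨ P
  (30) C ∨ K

Set G = False.
Set P = True.
Try S = True:
  (B ∨ ¬S) forces B = True.
  (¬B ∨ ¬C) forces C = False.
  (¬B ∨ C ∨ G ∨ ¬K) forces K = False.
  clause (¬B ∨ C ∨ K ∨ ¬S) is falsified — backtrack.
So S = False.
  then (¬B ∨ S) forces B = False.
Set D = False.
Set E = False.
  then (¬C ∨ E ∨ G) forces C = False.
  then (C ∨ K) forces K = True.
Set U = True.
All clauses satisfied.

G: False; P: True; S: False; D: False; E: False; B: False; K: True; U: True; C: False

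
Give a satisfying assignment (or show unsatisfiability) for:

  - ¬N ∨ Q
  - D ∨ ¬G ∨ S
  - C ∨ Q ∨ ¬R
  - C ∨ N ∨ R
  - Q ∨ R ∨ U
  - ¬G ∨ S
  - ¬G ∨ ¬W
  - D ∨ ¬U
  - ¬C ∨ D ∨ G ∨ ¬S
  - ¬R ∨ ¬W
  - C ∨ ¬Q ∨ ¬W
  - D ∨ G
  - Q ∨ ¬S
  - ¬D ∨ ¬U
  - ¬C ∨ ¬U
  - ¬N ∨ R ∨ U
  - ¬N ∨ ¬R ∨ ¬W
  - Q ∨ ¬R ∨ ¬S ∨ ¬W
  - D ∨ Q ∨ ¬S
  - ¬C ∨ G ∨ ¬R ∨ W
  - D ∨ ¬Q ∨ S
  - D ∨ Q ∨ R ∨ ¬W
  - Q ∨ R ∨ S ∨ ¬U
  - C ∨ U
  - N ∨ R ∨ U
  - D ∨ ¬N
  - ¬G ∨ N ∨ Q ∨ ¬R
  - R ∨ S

G = True, U = False, C = True, D = True, S = True, W = False, Q = True, N = True, R = True

Set G = True.
  then (¬G ∨ S) forces S = True.
  then (¬G ∨ ¬W) forces W = False.
  then (Q ∨ ¬S) forces Q = True.
Try U = True:
  (D ∨ ¬U) forces D = True.
  clause (¬D ∨ ¬U) is falsified — backtrack.
So U = False.
  then (C ∨ U) forces C = True.
Set D = True.
Set N = True.
  then (¬N ∨ R ∨ U) forces R = True.
All clauses satisfied.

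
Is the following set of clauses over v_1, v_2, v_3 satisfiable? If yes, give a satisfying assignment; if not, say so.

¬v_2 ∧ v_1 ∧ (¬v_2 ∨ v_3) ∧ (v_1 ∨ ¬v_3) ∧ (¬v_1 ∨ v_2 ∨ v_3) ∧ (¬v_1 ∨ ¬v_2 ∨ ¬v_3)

Unit clause (¬v_2) forces v_2 = False.
Unit clause (v_1) forces v_1 = True.
In (¬v_1 ∨ v_2 ∨ v_3) only v_3 is left, so v_3 = True.
All clauses satisfied.

v_1=T, v_2=F, v_3=T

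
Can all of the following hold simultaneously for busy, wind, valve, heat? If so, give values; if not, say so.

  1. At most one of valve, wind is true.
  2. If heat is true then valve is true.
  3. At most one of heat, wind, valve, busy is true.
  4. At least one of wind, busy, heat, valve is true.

busy = False, wind = True, valve = False, heat = False

  (1) {valve, wind}: 1 true — at most one ✓
  (2) heat=F ⇒ valve: vacuous ✓
  (3) {heat, wind, valve, busy}: 1 true — at most one ✓
  (4) {wind, busy, heat, valve}: 1 true — at least one ✓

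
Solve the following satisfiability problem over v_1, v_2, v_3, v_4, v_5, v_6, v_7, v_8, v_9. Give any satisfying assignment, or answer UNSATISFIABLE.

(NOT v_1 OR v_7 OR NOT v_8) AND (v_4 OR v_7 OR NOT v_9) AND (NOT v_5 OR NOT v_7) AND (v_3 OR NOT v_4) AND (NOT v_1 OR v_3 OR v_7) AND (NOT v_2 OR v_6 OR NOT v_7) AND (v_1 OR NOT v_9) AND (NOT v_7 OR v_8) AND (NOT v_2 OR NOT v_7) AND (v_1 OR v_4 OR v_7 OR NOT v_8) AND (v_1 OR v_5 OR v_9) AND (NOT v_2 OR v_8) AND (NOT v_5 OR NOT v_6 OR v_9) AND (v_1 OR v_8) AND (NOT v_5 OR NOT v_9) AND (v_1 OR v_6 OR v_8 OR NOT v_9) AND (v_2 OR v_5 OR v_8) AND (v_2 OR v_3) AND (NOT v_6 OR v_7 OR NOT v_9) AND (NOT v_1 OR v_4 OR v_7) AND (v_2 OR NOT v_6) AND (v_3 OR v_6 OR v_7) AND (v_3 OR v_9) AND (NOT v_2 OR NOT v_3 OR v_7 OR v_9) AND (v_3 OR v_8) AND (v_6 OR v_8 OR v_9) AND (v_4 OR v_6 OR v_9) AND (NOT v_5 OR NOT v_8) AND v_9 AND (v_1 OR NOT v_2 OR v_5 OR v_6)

v_1=T, v_2=F, v_3=T, v_4=F, v_5=F, v_6=F, v_7=T, v_8=T, v_9=T

Unit clause (v_9) forces v_9 = True.
In (v_1 OR NOT v_9) only v_1 is left, so v_1 = True.
In (NOT v_5 OR NOT v_9) only NOT v_5 is left, so v_5 = False.
Try v_2 = True:
  (NOT v_2 OR NOT v_7) forces v_7 = False.
  (NOT v_1 OR v_7 OR NOT v_8) forces v_8 = False.
  clause (NOT v_2 OR v_8) is falsified — backtrack.
So v_2 = False.
  then (v_2 OR v_5 OR v_8) forces v_8 = True.
  then (v_2 OR v_3) forces v_3 = True.
  then (v_2 OR NOT v_6) forces v_6 = False.
  then (NOT v_1 OR v_7 OR NOT v_8) forces v_7 = True.
Set v_4 = False.
All clauses satisfied.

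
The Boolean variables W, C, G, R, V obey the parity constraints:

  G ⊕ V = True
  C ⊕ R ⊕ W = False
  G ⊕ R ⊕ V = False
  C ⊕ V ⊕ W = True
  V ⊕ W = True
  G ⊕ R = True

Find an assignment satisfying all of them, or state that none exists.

Adding constraints 1, 2, 4, 6 mod 2: every variable appears an even number of times on the left, so the left side is 0.
But the right sides sum to 1 (mod 2). 0 ≠ 1 — the system is inconsistent.

No satisfying assignment exists.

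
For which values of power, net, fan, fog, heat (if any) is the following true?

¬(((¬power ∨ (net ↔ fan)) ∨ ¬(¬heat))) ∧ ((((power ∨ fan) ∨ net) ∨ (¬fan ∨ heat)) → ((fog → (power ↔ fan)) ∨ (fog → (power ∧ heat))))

power: True; net: True; fan: False; fog: False; heat: False

  ¬(((¬power ∨ (net ↔ fan)) ∨ ¬(¬heat))) = True
    (¬power ∨ (net ↔ fan)) ∨ ¬(¬heat) = False
      ¬power ∨ (net ↔ fan) = False
        ¬power = False
        net ↔ fan = False
      ¬(¬heat) = False
        ¬heat = True
  (((power ∨ fan) ∨ net) ∨ (¬fan ∨ heat)) → ((fog → (power ↔ fan)) ∨ (fog → (power ∧ heat))) = True
    ((power ∨ fan) ∨ net) ∨ (¬fan ∨ heat) = True
      (power ∨ fan) ∨ net = True
        power ∨ fan = True
      ¬fan ∨ heat = True
        ¬fan = True
    (fog → (power ↔ fan)) ∨ (fog → (power ∧ heat)) = True
      fog → (power ↔ fan) = True
        power ↔ fan = False
      fog → (power ∧ heat) = True
        power ∧ heat = False
Both conjuncts True, so the formula holds.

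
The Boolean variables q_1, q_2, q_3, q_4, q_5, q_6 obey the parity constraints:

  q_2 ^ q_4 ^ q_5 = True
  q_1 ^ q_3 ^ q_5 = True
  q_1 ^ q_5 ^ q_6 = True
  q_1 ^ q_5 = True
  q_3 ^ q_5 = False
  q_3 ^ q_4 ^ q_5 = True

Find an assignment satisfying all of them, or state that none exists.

q_1 = True; q_2 = False; q_3 = False; q_4 = True; q_5 = False; q_6 = False

q_2 ^ q_4 ^ q_5 = F ^ T ^ F = True ✓
q_1 ^ q_3 ^ q_5 = T ^ F ^ F = True ✓
q_1 ^ q_5 ^ q_6 = T ^ F ^ F = True ✓
q_1 ^ q_5 = T ^ F = True ✓
q_3 ^ q_5 = F ^ F = False ✓
q_3 ^ q_4 ^ q_5 = F ^ T ^ F = True ✓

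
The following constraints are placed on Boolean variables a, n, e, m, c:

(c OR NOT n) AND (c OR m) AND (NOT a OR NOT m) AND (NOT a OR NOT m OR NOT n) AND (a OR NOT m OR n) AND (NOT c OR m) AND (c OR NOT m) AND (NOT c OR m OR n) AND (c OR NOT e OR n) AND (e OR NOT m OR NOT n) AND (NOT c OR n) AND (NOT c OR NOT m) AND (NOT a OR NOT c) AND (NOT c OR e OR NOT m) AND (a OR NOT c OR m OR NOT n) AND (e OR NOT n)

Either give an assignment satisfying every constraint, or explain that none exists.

Case c = True:
  (NOT c OR m) forces m = True.
  Clause (NOT c OR NOT m) is falsified — contradiction.
Case c = False:
  (c OR NOT n) forces n = False.
  (c OR m) forces m = True.
  Clause (c OR NOT m) is falsified — contradiction.
Both cases fail, so the formula is unsatisfiable.

Unsatisfiable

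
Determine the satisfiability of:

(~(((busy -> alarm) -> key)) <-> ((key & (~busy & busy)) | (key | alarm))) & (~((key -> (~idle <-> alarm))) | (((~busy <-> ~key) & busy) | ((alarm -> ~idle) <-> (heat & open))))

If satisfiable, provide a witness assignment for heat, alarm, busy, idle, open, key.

heat = False, alarm = True, busy = True, idle = True, open = True, key = False

  ~(((busy -> alarm) -> key)) <-> ((key & (~busy & busy)) | (key | alarm)) = True
    ~(((busy -> alarm) -> key)) = True
      (busy -> alarm) -> key = False
        busy -> alarm = True
    (key & (~busy & busy)) | (key | alarm) = True
      key & (~busy & busy) = False
        ~busy & busy = False
          ~busy = False
      key | alarm = True
  ~((key -> (~idle <-> alarm))) | (((~busy <-> ~key) & busy) | ((alarm -> ~idle) <-> (heat & open))) = True
    ~((key -> (~idle <-> alarm))) = False
      key -> (~idle <-> alarm) = True
        ~idle <-> alarm = False
          ~idle = False
    ((~busy <-> ~key) & busy) | ((alarm -> ~idle) <-> (heat & open)) = True
      (~busy <-> ~key) & busy = False
        ~busy <-> ~key = False
          ~busy = False
          ~key = True
      (alarm -> ~idle) <-> (heat & open) = True
        alarm -> ~idle = False
          ~idle = False
        heat & open = False
Both conjuncts True, so the formula holds.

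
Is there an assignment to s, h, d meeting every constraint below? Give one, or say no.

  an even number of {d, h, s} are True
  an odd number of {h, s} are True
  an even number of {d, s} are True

s: True, h: False, d: True

{d, h, s}: 2 true → even ✓
{h, s}: 1 true → odd ✓
{d, s}: 2 true → even ✓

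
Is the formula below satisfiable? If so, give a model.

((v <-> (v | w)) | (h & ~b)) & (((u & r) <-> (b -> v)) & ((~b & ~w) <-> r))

u = False; b = True; v = False; h = False; w = False; r = False

  (v <-> (v | w)) | (h & ~b) = True
    v <-> (v | w) = True
      v | w = False
    h & ~b = False
      ~b = False
  ((u & r) <-> (b -> v)) & ((~b & ~w) <-> r) = True
    (u & r) <-> (b -> v) = True
      u & r = False
      b -> v = False
    (~b & ~w) <-> r = True
      ~b & ~w = False
        ~b = False
        ~w = True
Both conjuncts True, so the formula holds.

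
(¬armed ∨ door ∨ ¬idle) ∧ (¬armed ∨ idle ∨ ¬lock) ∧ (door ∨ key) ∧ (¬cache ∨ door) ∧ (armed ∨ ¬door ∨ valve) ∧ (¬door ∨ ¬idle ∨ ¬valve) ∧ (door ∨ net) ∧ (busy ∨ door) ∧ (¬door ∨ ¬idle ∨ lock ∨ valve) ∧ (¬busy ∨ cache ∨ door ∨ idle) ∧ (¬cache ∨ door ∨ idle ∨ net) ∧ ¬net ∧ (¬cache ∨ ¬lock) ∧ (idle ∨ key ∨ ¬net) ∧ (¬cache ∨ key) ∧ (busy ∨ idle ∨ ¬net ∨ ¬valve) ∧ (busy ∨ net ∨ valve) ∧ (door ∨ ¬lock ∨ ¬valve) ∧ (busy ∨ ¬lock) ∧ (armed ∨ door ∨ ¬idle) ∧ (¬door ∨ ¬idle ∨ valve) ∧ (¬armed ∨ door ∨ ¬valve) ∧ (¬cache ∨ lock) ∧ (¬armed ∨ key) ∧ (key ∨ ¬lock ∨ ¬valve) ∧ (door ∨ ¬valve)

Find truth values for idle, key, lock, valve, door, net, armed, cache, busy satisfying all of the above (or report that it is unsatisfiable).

Unit clause (¬net) forces net = False.
In (door ∨ net) only door is left, so door = True.
Try idle = True:
  (¬door ∨ ¬idle ∨ ¬valve) forces valve = False.
  clause (¬door ∨ ¬idle ∨ valve) is falsified — backtrack.
So idle = False.
Set key = True.
Set lock = False.
  then (¬cache ∨ lock) forces cache = False.
Set valve = True.
Set armed = True.
Set busy = True.
All clauses satisfied.

idle = False, key = True, lock = False, valve = True, door = True, net = False, armed = True, cache = False, busy = True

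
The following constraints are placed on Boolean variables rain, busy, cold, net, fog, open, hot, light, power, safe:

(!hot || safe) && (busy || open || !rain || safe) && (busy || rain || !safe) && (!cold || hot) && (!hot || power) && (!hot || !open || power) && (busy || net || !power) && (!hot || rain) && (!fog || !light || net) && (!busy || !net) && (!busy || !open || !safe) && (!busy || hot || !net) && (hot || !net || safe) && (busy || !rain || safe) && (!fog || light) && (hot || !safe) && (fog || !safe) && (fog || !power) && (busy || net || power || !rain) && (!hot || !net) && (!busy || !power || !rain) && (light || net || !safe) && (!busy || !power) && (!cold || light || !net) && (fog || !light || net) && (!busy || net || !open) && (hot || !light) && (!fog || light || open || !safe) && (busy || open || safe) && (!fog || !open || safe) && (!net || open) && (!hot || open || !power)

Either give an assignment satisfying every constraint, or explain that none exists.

Set rain = True.
Try busy = False:
  (busy || !rain || safe) forces safe = True.
  (hot || !safe) forces hot = True.
  (!hot || power) forces power = True.
  (busy || net || !power) forces net = True.
  clause (!hot || !net) is falsified — backtrack.
So busy = True.
  then (!busy || !net) forces net = False.
  then (!busy || !power || !rain) forces power = False.
  then (!busy || net || !open) forces open = False.
  then (!hot || power) forces hot = False.
  then (hot || !safe) forces safe = False.
  then (hot || !light) forces light = False.
  then (!cold || hot) forces cold = False.
  then (!fog || light) forces fog = False.
All clauses satisfied.

rain = True, busy = True, cold = False, net = False, fog = False, open = False, hot = False, light = False, power = False, safe = False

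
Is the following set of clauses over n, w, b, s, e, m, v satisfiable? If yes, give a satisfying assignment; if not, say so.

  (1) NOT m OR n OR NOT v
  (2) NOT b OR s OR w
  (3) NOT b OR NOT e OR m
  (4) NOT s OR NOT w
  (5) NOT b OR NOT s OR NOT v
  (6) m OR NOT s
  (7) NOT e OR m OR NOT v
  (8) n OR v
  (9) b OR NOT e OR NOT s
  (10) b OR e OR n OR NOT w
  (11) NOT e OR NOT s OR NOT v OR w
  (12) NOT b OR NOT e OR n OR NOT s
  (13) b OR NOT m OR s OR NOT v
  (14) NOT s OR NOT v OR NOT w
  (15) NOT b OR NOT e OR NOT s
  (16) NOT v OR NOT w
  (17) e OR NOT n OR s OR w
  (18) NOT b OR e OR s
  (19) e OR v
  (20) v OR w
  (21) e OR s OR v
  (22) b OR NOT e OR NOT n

Set n = True.
Set w = True.
  then (NOT s OR NOT w) forces s = False.
  then (NOT v OR NOT w) forces v = False.
  then (e OR v) forces e = True.
  then (b OR NOT e OR NOT n) forces b = True.
  then (NOT b OR NOT e OR m) forces m = True.
All clauses satisfied.

n: True; w: True; b: True; s: False; e: True; m: True; v: False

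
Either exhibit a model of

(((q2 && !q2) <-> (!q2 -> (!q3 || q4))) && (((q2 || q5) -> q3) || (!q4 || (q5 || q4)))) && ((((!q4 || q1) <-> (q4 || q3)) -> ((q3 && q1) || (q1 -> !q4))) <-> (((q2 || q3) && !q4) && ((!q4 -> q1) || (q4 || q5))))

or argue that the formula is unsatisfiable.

q1 = True; q2 = False; q3 = True; q4 = False; q5 = True

  ((q2 && !q2) <-> (!q2 -> (!q3 || q4))) && (((q2 || q5) -> q3) || (!q4 || (q5 || q4))) = True
    (q2 && !q2) <-> (!q2 -> (!q3 || q4)) = True
      q2 && !q2 = False
        !q2 = True
      !q2 -> (!q3 || q4) = False
        !q2 = True
        !q3 || q4 = False
          !q3 = False
    ((q2 || q5) -> q3) || (!q4 || (q5 || q4)) = True
      (q2 || q5) -> q3 = True
        q2 || q5 = True
      !q4 || (q5 || q4) = True
        !q4 = True
        q5 || q4 = True
  (((!q4 || q1) <-> (q4 || q3)) -> ((q3 && q1) || (q1 -> !q4))) <-> (((q2 || q3) && !q4) && ((!q4 -> q1) || (q4 || q5))) = True
    ((!q4 || q1) <-> (q4 || q3)) -> ((q3 && q1) || (q1 -> !q4)) = True
      (!q4 || q1) <-> (q4 || q3) = True
        !q4 || q1 = True
          !q4 = True
        q4 || q3 = True
      (q3 && q1) || (q1 -> !q4) = True
        q3 && q1 = True
        q1 -> !q4 = True
          !q4 = True
    ((q2 || q3) && !q4) && ((!q4 -> q1) || (q4 || q5)) = True
      (q2 || q3) && !q4 = True
        q2 || q3 = True
        !q4 = True
      (!q4 -> q1) || (q4 || q5) = True
        !q4 -> q1 = True
          !q4 = True
        q4 || q5 = True
Both conjuncts True, so the formula holds.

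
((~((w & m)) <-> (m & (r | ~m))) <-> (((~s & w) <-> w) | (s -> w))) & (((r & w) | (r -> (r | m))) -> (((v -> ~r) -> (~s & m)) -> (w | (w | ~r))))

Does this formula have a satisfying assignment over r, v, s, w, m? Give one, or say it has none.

r = False, v = False, s = True, w = True, m = True

  (~((w & m)) <-> (m & (r | ~m))) <-> (((~s & w) <-> w) | (s -> w)) = True
    ~((w & m)) <-> (m & (r | ~m)) = True
      ~((w & m)) = False
        w & m = True
      m & (r | ~m) = False
        r | ~m = False
          ~m = False
    ((~s & w) <-> w) | (s -> w) = True
      (~s & w) <-> w = False
        ~s & w = False
          ~s = False
      s -> w = True
  ((r & w) | (r -> (r | m))) -> (((v -> ~r) -> (~s & m)) -> (w | (w | ~r))) = True
    (r & w) | (r -> (r | m)) = True
      r & w = False
      r -> (r | m) = True
        r | m = True
    ((v -> ~r) -> (~s & m)) -> (w | (w | ~r)) = True
      (v -> ~r) -> (~s & m) = False
        v -> ~r = True
          ~r = True
        ~s & m = False
          ~s = False
      w | (w | ~r) = True
        w | ~r = True
          ~r = True
Both conjuncts True, so the formula holds.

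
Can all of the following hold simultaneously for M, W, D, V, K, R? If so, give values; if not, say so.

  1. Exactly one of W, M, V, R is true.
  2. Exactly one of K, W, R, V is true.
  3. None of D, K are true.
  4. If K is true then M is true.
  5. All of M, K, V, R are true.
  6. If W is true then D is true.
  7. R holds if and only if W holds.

Case K = True:
  Constraint (3) is violated (K=T) — contradiction.
Case K = False:
  Constraint (5) is violated (K=F) — contradiction.
Both cases fail — unsatisfiable.

Unsatisfiable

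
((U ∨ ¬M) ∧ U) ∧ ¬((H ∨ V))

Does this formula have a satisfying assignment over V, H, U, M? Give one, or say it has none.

V = False, H = False, U = True, M = False

  (U ∨ ¬M) ∧ U = True
    U ∨ ¬M = True
      ¬M = True
  ¬((H ∨ V)) = True
    H ∨ V = False
Both conjuncts True, so the formula holds.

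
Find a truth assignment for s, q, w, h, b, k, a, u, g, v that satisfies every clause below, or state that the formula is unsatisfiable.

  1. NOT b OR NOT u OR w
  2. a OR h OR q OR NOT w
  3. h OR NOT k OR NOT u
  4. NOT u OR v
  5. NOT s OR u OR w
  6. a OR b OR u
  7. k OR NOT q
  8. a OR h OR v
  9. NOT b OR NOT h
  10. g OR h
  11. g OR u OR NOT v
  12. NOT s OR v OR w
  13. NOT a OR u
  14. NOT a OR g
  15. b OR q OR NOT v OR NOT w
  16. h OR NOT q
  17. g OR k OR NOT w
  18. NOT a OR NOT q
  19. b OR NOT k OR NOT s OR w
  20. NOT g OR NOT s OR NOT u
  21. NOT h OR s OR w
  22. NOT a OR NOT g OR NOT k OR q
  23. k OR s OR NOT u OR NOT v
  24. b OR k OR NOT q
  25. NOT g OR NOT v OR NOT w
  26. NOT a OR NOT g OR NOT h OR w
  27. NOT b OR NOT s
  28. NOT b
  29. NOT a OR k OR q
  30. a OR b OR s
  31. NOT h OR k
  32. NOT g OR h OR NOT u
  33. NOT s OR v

s = True, q = True, w = True, h = True, b = False, k = True, a = False, u = True, g = False, v = True

Unit clause (NOT b) forces b = False.
Set s = True.
  then (NOT s OR v) forces v = True.
Set q = True.
  then (k OR NOT q) forces k = True.
  then (h OR NOT q) forces h = True.
  then (NOT a OR NOT q) forces a = False.
  then (b OR NOT k OR NOT s OR w) forces w = True.
  then (NOT g OR NOT v OR NOT w) forces g = False.
  then (a OR b OR u) forces u = True.
All clauses satisfied.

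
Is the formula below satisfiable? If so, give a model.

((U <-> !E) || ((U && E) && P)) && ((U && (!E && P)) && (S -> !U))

S = False, E = False, P = True, U = True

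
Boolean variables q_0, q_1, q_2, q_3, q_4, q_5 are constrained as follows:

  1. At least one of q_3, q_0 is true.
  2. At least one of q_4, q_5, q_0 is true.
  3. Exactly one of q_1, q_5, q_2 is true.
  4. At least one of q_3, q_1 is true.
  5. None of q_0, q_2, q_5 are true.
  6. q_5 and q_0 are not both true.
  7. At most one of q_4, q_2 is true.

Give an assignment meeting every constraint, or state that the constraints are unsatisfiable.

q_0 = False, q_1 = True, q_2 = False, q_3 = True, q_4 = True, q_5 = False

  (1) {q_3, q_0}: 1 true — at least one ✓
  (2) {q_4, q_5, q_0}: 1 true — at least one ✓
  (3) {q_1, q_5, q_2}: 1 true — exactly one ✓
  (4) {q_3, q_1}: 2 true — at least one ✓
  (5) {q_0, q_2, q_5}: 0 true — none ✓
  (6) q_5=F, q_0=F — not both ✓
  (7) {q_4, q_2}: 1 true — at most one ✓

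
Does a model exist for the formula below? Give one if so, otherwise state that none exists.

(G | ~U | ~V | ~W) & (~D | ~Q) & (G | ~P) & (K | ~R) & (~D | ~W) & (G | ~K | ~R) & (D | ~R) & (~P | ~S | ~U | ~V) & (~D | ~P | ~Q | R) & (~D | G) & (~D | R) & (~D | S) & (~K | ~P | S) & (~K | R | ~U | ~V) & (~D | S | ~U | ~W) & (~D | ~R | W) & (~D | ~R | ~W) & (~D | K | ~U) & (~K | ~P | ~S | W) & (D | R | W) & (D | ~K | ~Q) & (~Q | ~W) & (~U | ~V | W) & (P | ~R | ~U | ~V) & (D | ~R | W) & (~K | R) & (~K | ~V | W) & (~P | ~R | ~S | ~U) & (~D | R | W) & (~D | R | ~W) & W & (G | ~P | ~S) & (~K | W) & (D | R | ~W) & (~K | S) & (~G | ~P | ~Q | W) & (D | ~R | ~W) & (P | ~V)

Case W = True:
  (~D | ~W) forces D = False.
  (D | ~R) forces R = False.
  Clause (D | R | ~W) is falsified — contradiction.
Case W = False:
  Clause (W) is falsified — contradiction.
Both cases fail, so the formula is unsatisfiable.

The formula is unsatisfiable.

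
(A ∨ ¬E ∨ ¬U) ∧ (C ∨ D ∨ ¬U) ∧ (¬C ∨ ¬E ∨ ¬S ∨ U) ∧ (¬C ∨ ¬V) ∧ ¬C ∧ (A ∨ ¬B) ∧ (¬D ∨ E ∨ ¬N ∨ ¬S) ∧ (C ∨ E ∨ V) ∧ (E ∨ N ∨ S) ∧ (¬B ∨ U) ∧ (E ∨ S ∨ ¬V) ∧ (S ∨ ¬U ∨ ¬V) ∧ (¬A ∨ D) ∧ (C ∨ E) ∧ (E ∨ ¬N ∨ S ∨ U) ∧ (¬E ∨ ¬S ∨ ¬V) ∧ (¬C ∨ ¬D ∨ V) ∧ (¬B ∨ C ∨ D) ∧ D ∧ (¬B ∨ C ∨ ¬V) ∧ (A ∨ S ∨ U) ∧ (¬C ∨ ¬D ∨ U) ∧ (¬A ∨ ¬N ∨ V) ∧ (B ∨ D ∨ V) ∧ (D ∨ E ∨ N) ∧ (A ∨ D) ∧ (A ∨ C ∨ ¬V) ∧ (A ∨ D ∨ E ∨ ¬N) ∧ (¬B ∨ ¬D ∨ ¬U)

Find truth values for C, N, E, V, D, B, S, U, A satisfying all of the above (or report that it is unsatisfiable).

C = False, N = False, E = True, V = False, D = True, B = False, S = False, U = True, A = True

Unit clause (¬C) forces C = False.
In (C ∨ E) only E is left, so E = True.
Unit clause (D) forces D = True.
Set N = False.
Set V = False.
Try B = True:
  (A ∨ ¬B) forces A = True.
  (¬B ∨ U) forces U = True.
  clause (¬B ∨ ¬D ∨ ¬U) is falsified — backtrack.
So B = False.
Set S = False.
Set U = True.
  then (A ∨ ¬E ∨ ¬U) forces A = True.
All clauses satisfied.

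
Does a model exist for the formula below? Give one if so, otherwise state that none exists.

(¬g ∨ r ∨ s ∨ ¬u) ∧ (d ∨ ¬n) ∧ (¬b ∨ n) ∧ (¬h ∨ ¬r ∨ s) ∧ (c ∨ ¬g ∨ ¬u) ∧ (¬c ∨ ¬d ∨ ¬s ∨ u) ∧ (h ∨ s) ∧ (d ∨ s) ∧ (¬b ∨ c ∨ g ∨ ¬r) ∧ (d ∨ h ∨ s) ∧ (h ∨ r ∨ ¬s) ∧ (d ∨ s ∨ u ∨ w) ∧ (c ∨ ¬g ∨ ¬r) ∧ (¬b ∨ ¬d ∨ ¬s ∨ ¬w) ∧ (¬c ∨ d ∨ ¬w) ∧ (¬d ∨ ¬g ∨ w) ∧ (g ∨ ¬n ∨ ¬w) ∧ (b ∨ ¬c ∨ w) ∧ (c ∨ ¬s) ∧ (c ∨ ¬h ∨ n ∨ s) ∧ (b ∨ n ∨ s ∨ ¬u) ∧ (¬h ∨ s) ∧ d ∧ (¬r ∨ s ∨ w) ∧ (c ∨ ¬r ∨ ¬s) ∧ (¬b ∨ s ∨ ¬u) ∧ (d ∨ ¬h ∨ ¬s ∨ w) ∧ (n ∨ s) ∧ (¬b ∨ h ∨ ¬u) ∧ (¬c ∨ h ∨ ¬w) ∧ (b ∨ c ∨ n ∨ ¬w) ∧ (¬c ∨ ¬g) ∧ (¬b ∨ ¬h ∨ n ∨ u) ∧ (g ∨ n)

g = False; r = True; d = True; n = True; b = True; s = True; u = True; h = True; c = True; w = False

Unit clause (d) forces d = True.
Set g = False.
  then (g ∨ n) forces n = True.
  then (g ∨ ¬n ∨ ¬w) forces w = False.
Set r = True.
  then (¬r ∨ s ∨ w) forces s = True.
  then (c ∨ ¬r ∨ ¬s) forces c = True.
  then (¬c ∨ ¬d ∨ ¬s ∨ u) forces u = True.
  then (b ∨ ¬c ∨ w) forces b = True.
  then (¬b ∨ h ∨ ¬u) forces h = True.
All clauses satisfied.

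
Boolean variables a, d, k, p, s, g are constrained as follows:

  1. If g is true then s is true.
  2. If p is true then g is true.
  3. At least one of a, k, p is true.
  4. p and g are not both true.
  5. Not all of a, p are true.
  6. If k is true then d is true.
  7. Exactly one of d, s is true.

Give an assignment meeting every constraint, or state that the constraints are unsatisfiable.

a: True, d: False, k: False, p: False, s: True, g: False

  (1) g=F ⇒ s: vacuous ✓
  (2) p=F ⇒ g: vacuous ✓
  (3) {a, k, p}: 1 true — at least one ✓
  (4) p=F, g=F — not both ✓
  (5) {a, p}: 1/2 true — not all ✓
  (6) k=F ⇒ d: vacuous ✓
  (7) {d, s}: 1 true — exactly one ✓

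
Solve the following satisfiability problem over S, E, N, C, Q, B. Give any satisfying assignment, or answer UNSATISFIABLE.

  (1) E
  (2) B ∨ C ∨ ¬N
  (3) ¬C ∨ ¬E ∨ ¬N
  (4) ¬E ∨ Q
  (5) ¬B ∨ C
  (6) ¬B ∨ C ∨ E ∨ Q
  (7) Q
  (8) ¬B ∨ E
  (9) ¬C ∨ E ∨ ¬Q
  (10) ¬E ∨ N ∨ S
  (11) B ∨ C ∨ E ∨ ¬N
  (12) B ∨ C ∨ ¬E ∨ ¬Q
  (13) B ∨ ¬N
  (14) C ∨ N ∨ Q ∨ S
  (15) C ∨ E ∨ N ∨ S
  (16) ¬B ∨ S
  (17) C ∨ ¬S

S = True, E = True, N = False, C = True, Q = True, B = True

Unit clause (E) forces E = True.
In (¬E ∨ Q) only Q is left, so Q = True.
Set S = True.
  then (C ∨ ¬S) forces C = True.
  then (¬C ∨ ¬E ∨ ¬N) forces N = False.
Set B = True.
All clauses satisfied.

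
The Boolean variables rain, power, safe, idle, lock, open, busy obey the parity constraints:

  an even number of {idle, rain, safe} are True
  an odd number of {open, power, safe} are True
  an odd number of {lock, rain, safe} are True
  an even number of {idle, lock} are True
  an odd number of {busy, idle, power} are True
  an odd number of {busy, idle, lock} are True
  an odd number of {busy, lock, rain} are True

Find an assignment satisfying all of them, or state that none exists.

Adding constraints 1, 3, 4 mod 2: every variable appears an even number of times on the left, so the left side is 0.
But the right sides sum to 1 (mod 2). 0 ≠ 1 — the system is inconsistent.

Unsatisfiable — no assignment works.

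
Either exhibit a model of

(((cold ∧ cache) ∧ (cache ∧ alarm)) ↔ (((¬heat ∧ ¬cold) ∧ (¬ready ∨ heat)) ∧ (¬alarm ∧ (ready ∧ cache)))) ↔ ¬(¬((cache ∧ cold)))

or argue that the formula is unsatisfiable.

cache: True; cold: True; ready: False; alarm: False; heat: True

  (((cold ∧ cache) ∧ (cache ∧ alarm)) ↔ (((¬heat ∧ ¬cold) ∧ (¬ready ∨ heat)) ∧ (¬alarm ∧ (ready ∧ cache)))) ↔ ¬(¬((cache ∧ cold))) = True
    ((cold ∧ cache) ∧ (cache ∧ alarm)) ↔ (((¬heat ∧ ¬cold) ∧ (¬ready ∨ heat)) ∧ (¬alarm ∧ (ready ∧ cache))) = True
      (cold ∧ cache) ∧ (cache ∧ alarm) = False
        cold ∧ cache = True
        cache ∧ alarm = False
      ((¬heat ∧ ¬cold) ∧ (¬ready ∨ heat)) ∧ (¬alarm ∧ (ready ∧ cache)) = False
        (¬heat ∧ ¬cold) ∧ (¬ready ∨ heat) = False
          ¬heat ∧ ¬cold = False
            ¬heat = False
            ¬cold = False
          ¬ready ∨ heat = True
            ¬ready = True
        ¬alarm ∧ (ready ∧ cache) = False
          ¬alarm = True
          ready ∧ cache = False
    ¬(¬((cache ∧ cold))) = True
      ¬((cache ∧ cold)) = False
        cache ∧ cold = True
The formula evaluates to True.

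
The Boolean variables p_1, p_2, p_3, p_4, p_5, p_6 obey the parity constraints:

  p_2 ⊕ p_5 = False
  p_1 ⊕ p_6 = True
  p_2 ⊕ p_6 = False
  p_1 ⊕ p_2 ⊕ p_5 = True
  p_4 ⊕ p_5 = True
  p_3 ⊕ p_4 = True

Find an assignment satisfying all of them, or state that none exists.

p_1 = True, p_2 = False, p_3 = False, p_4 = True, p_5 = False, p_6 = False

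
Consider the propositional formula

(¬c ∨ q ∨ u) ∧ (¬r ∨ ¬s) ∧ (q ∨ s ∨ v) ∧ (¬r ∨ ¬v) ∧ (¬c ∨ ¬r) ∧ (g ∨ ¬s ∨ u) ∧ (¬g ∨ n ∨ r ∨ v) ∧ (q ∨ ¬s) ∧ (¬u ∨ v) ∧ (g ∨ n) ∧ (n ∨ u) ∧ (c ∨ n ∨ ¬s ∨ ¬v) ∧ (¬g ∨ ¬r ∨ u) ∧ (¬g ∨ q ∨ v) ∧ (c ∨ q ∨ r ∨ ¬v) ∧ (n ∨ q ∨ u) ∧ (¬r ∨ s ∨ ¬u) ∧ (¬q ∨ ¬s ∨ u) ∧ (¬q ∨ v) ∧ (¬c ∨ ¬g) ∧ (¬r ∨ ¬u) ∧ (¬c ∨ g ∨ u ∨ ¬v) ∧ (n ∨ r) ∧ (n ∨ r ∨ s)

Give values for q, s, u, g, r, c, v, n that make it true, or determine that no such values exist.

q = True; s = False; u = True; g = False; r = False; c = True; v = True; n = True

Set q = True.
  then (¬q ∨ v) forces v = True.
  then (¬r ∨ ¬v) forces r = False.
  then (n ∨ r) forces n = True.
Set s = False.
Set u = True.
Set g = False.
Set c = True.
All clauses satisfied.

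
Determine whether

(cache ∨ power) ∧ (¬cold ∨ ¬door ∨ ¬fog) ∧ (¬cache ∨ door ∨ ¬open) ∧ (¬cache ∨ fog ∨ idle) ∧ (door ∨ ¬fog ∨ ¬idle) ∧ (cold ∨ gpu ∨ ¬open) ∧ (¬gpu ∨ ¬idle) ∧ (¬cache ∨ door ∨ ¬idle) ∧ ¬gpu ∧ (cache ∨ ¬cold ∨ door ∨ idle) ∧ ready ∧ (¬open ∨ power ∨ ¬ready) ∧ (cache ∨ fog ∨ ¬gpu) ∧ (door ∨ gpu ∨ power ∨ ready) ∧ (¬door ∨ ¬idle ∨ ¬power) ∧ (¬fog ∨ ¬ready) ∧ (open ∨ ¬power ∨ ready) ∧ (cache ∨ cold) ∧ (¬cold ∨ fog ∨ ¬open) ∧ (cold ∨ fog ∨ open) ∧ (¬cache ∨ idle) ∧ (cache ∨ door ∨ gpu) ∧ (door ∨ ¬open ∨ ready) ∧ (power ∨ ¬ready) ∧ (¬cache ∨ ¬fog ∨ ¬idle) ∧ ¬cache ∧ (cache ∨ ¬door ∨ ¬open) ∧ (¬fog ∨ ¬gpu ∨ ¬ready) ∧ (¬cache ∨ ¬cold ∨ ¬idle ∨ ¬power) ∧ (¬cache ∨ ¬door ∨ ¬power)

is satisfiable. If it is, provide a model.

Unit clause (¬gpu) forces gpu = False.
Unit clause (ready) forces ready = True.
In (¬fog ∨ ¬ready) only ¬fog is left, so fog = False.
In (power ∨ ¬ready) only power is left, so power = True.
Unit clause (¬cache) forces cache = False.
In (cache ∨ cold) only cold is left, so cold = True.
In (¬cold ∨ fog ∨ ¬open) only ¬open is left, so open = False.
In (cache ∨ door ∨ gpu) only door is left, so door = True.
In (¬door ∨ ¬idle ∨ ¬power) only ¬idle is left, so idle = False.
All clauses satisfied.

door = True; cold = True; gpu = False; open = False; idle = False; power = True; fog = False; ready = True; cache = False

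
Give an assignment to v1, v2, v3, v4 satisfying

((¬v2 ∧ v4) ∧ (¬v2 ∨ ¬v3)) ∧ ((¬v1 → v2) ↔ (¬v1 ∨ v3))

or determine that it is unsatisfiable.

v1 = True, v2 = False, v3 = True, v4 = True

  (¬v2 ∧ v4) ∧ (¬v2 ∨ ¬v3) = True
    ¬v2 ∧ v4 = True
      ¬v2 = True
    ¬v2 ∨ ¬v3 = True
      ¬v2 = True
      ¬v3 = False
  (¬v1 → v2) ↔ (¬v1 ∨ v3) = True
    ¬v1 → v2 = True
      ¬v1 = False
    ¬v1 ∨ v3 = True
      ¬v1 = False
Both conjuncts True, so the formula holds.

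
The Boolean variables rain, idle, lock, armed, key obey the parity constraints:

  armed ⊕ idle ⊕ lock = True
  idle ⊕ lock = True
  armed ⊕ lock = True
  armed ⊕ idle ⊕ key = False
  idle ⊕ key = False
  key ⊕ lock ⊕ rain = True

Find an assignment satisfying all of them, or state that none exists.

rain: False, idle: False, lock: True, armed: False, key: False

armed ⊕ idle ⊕ lock = F ⊕ F ⊕ T = True ✓
idle ⊕ lock = F ⊕ T = True ✓
armed ⊕ lock = F ⊕ T = True ✓
armed ⊕ idle ⊕ key = F ⊕ F ⊕ F = False ✓
idle ⊕ key = F ⊕ F = False ✓
key ⊕ lock ⊕ rain = F ⊕ T ⊕ F = True ✓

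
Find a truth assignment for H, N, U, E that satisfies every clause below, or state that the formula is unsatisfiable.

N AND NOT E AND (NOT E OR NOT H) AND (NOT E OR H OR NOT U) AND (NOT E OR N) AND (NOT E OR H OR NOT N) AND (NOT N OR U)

H=T; N=T; U=T; E=F

Unit clause (N) forces N = True.
Unit clause (NOT E) forces E = False.
In (NOT N OR U) only U is left, so U = True.
Set H = True.
Check each clause:
  (N): N holds.
  (NOT E): NOT E holds.
  (NOT E OR NOT H): NOT E holds.
  (NOT E OR H OR NOT U): NOT E holds.
  (NOT E OR N): NOT E holds.
  (NOT E OR H OR NOT N): NOT E holds.
  (NOT N OR U): U holds.
All clauses satisfied.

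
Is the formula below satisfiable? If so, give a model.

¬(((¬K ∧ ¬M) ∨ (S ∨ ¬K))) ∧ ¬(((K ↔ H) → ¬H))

M: True; K: True; S: False; H: True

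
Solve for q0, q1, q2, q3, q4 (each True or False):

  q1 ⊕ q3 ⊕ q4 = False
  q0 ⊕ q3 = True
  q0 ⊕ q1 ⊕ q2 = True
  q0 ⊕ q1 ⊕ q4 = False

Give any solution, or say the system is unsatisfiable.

Adding constraints 1, 2, 4 mod 2: every variable appears an even number of times on the left, so the left side is 0.
But the right sides sum to 1 (mod 2). 0 ≠ 1 — the system is inconsistent.

UNSATISFIABLE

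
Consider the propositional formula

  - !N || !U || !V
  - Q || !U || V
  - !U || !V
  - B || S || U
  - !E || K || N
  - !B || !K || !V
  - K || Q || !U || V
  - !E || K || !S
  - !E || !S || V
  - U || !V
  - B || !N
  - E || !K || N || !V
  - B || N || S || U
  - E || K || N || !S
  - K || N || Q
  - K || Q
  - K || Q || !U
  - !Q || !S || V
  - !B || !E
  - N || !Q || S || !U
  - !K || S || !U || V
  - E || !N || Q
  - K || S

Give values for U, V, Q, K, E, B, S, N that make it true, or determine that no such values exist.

Set U = False.
  then (U || !V) forces V = False.
Set Q = True.
  then (!Q || !S || V) forces S = False.
  then (K || S) forces K = True.
  then (B || S || U) forces B = True.
  then (!B || !E) forces E = False.
Set N = True.
All clauses satisfied.

U: False; V: False; Q: True; K: True; E: False; B: True; S: False; N: True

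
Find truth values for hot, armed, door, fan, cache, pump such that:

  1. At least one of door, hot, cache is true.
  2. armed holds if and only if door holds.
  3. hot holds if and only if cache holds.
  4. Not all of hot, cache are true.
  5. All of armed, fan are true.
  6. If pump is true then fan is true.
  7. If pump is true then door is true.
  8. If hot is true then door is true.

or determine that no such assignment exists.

hot=F; armed=T; door=T; fan=T; cache=F; pump=F

  (1) {door, hot, cache}: 1 true — at least one ✓
  (2) armed=T, door=T — same ✓
  (3) hot=F, cache=F — same ✓
  (4) {hot, cache}: 0/2 true — not all ✓
  (5) {armed, fan}: all 2 true ✓
  (6) pump=F ⇒ fan: vacuous ✓
  (7) pump=F ⇒ door: vacuous ✓
  (8) hot=F ⇒ door: vacuous ✓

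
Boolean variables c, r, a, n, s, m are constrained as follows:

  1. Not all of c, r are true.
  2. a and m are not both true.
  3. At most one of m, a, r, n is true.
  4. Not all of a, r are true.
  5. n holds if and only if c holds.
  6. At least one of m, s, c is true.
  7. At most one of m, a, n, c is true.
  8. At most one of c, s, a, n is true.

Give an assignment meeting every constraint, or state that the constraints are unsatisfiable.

c: False, r: False, a: False, n: False, s: False, m: True

  (1) {c, r}: 0/2 true — not all ✓
  (2) a=F, m=T — not both ✓
  (3) {m, a, r, n}: 1 true — at most one ✓
  (4) {a, r}: 0/2 true — not all ✓
  (5) n=F, c=F — same ✓
  (6) {m, s, c}: 1 true — at least one ✓
  (7) {m, a, n, c}: 1 true — at most one ✓
  (8) {c, s, a, n}: 0 true — at most one ✓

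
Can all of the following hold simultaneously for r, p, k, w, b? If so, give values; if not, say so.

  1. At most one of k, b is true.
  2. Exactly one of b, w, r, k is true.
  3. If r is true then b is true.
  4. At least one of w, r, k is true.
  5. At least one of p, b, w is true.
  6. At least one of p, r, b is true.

r: False; p: True; k: True; w: False; b: False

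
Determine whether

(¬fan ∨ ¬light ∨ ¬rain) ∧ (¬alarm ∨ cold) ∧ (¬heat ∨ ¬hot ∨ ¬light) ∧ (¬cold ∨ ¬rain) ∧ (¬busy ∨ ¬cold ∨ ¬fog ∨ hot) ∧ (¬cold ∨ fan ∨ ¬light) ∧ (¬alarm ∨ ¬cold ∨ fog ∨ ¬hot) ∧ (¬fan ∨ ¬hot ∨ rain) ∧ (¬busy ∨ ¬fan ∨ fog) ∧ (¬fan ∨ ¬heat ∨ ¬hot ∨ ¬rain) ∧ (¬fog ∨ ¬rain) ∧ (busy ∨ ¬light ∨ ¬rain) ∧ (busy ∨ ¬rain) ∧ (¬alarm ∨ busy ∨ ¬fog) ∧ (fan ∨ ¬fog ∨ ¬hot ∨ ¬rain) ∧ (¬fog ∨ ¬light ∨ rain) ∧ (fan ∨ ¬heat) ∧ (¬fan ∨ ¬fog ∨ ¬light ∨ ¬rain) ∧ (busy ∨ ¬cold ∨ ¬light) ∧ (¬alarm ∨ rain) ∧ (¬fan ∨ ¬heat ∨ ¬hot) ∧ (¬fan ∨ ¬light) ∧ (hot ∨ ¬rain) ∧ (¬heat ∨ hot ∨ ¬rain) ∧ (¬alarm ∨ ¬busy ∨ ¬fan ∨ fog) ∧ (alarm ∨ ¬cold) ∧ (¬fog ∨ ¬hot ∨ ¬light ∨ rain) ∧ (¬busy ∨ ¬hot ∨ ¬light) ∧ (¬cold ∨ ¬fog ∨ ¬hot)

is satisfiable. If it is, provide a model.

Try alarm = True:
  (¬alarm ∨ cold) forces cold = True.
  (¬cold ∨ ¬rain) forces rain = False.
  clause (¬alarm ∨ rain) is falsified — backtrack.
So alarm = False.
  then (alarm ∨ ¬cold) forces cold = False.
Set fan = False.
  then (fan ∨ ¬heat) forces heat = False.
Set fog = False.
Set hot = False.
  then (hot ∨ ¬rain) forces rain = False.
Set light = True.
Set busy = False.
All clauses satisfied.

alarm=F, fan=F, fog=F, hot=F, rain=F, heat=F, cold=F, light=T, busy=F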